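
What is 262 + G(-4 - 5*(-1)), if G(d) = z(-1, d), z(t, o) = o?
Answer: 263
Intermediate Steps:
G(d) = d
262 + G(-4 - 5*(-1)) = 262 + (-4 - 5*(-1)) = 262 + (-4 + 5) = 262 + 1 = 263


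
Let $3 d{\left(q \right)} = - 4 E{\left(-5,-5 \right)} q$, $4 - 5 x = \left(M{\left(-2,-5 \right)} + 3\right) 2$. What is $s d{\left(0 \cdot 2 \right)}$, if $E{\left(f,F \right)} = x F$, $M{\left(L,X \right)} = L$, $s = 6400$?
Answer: $0$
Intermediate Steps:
$x = \frac{2}{5}$ ($x = \frac{4}{5} - \frac{\left(-2 + 3\right) 2}{5} = \frac{4}{5} - \frac{1 \cdot 2}{5} = \frac{4}{5} - \frac{2}{5} = \frac{2}{5} \approx 0.4$)
$E{\left(f,F \right)} = \frac{2 F}{5}$
$d{\left(q \right)} = \frac{8 q}{3}$ ($d{\left(q \right)} = \frac{- 4 \cdot \frac{2}{5} \left(-5\right) q}{3} = \frac{\left(-4\right) \left(-2\right) q}{3} = \frac{8 q}{3}$)
$s d{\left(0 \cdot 2 \right)} = 6400 \frac{8 \cdot 0 \cdot 2}{3} = 6400 \cdot \frac{8}{3} \cdot 0 = 6400 \cdot 0 = 0$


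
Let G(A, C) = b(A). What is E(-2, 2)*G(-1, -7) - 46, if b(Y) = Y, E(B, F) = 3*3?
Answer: -55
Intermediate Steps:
E(B, F) = 9
G(A, C) = A
E(-2, 2)*G(-1, -7) - 46 = 9*(-1) - 46 = -9 - 46 = -55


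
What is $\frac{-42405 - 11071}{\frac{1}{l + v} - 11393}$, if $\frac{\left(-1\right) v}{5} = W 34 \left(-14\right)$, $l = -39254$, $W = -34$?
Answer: $\frac{6426424824}{1369142383} \approx 4.6938$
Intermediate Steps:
$v = -80920$ ($v = - 5 \left(-34\right) 34 \left(-14\right) = - 5 \left(\left(-1156\right) \left(-14\right)\right) = \left(-5\right) 16184 = -80920$)
$\frac{-42405 - 11071}{\frac{1}{l + v} - 11393} = \frac{-42405 - 11071}{\frac{1}{-39254 - 80920} - 11393} = - \frac{53476}{\frac{1}{-120174} - 11393} = - \frac{53476}{- \frac{1}{120174} - 11393} = - \frac{53476}{- \frac{1369142383}{120174}} = \left(-53476\right) \left(- \frac{120174}{1369142383}\right) = \frac{6426424824}{1369142383}$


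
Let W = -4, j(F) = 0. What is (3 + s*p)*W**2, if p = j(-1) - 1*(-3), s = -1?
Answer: 0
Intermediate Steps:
p = 3 (p = 0 - 1*(-3) = 0 + 3 = 3)
(3 + s*p)*W**2 = (3 - 1*3)*(-4)**2 = (3 - 3)*16 = 0*16 = 0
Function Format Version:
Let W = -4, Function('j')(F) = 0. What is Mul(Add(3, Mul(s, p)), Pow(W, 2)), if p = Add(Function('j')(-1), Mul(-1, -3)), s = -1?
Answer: 0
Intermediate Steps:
p = 3 (p = Add(0, Mul(-1, -3)) = Add(0, 3) = 3)
Mul(Add(3, Mul(s, p)), Pow(W, 2)) = Mul(Add(3, Mul(-1, 3)), Pow(-4, 2)) = Mul(Add(3, -3), 16) = Mul(0, 16) = 0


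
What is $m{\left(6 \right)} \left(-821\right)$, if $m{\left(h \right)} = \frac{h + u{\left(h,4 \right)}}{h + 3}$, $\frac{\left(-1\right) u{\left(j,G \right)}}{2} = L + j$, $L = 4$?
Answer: $\frac{11494}{9} \approx 1277.1$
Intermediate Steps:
$u{\left(j,G \right)} = -8 - 2 j$ ($u{\left(j,G \right)} = - 2 \left(4 + j\right) = -8 - 2 j$)
$m{\left(h \right)} = \frac{-8 - h}{3 + h}$ ($m{\left(h \right)} = \frac{h - \left(8 + 2 h\right)}{h + 3} = \frac{-8 - h}{3 + h}$)
$m{\left(6 \right)} \left(-821\right) = \frac{-8 - 6}{3 + 6} \left(-821\right) = \frac{-8 - 6}{9} \left(-821\right) = \frac{1}{9} \left(-14\right) \left(-821\right) = \left(- \frac{14}{9}\right) \left(-821\right) = \frac{11494}{9}$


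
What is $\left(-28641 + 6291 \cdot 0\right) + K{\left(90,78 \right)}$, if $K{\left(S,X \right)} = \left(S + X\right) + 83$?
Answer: $-28390$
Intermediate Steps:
$K{\left(S,X \right)} = 83 + S + X$
$\left(-28641 + 6291 \cdot 0\right) + K{\left(90,78 \right)} = \left(-28641 + 6291 \cdot 0\right) + \left(83 + 90 + 78\right) = \left(-28641 + 0\right) + 251 = -28641 + 251 = -28390$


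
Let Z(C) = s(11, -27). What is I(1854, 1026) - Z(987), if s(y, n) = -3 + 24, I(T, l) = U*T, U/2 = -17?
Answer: -63057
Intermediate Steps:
U = -34 (U = 2*(-17) = -34)
I(T, l) = -34*T
s(y, n) = 21
Z(C) = 21
I(1854, 1026) - Z(987) = -34*1854 - 1*21 = -63036 - 21 = -63057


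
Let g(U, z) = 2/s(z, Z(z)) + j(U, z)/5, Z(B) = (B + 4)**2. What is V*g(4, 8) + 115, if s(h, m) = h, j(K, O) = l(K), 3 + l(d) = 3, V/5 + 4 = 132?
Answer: 275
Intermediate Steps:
V = 640 (V = -20 + 5*132 = -20 + 660 = 640)
Z(B) = (4 + B)**2
l(d) = 0 (l(d) = -3 + 3 = 0)
j(K, O) = 0
g(U, z) = 2/z (g(U, z) = 2/z + 0/5 = 2/z + 0*(1/5) = 2/z + 0 = 2/z)
V*g(4, 8) + 115 = 640*(2/8) + 115 = 640*(2*(1/8)) + 115 = 640*(1/4) + 115 = 160 + 115 = 275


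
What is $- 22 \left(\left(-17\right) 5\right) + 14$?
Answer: $1884$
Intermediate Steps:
$- 22 \left(\left(-17\right) 5\right) + 14 = \left(-22\right) \left(-85\right) + 14 = 1870 + 14 = 1884$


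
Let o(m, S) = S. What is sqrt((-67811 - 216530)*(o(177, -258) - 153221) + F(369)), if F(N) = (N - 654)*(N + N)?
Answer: sqrt(43640162009) ≈ 2.0890e+5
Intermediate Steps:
F(N) = 2*N*(-654 + N) (F(N) = (-654 + N)*(2*N) = 2*N*(-654 + N))
sqrt((-67811 - 216530)*(o(177, -258) - 153221) + F(369)) = sqrt((-67811 - 216530)*(-258 - 153221) + 2*369*(-654 + 369)) = sqrt(-284341*(-153479) + 2*369*(-285)) = sqrt(43640372339 - 210330) = sqrt(43640162009)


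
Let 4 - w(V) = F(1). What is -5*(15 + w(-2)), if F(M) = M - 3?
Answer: -105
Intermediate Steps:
F(M) = -3 + M
w(V) = 6 (w(V) = 4 - (-3 + 1) = 4 - 1*(-2) = 4 + 2 = 6)
-5*(15 + w(-2)) = -5*(15 + 6) = -5*21 = -105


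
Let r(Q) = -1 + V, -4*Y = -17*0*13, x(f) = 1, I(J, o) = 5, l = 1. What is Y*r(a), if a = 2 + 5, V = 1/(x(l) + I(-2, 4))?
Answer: 0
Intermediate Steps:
V = ⅙ (V = 1/(1 + 5) = 1/6 = ⅙ ≈ 0.16667)
Y = 0 (Y = -(-17*0)*13/4 = -0*13 = -¼*0 = 0)
a = 7
r(Q) = -⅚ (r(Q) = -1 + ⅙ = -⅚)
Y*r(a) = 0*(-⅚) = 0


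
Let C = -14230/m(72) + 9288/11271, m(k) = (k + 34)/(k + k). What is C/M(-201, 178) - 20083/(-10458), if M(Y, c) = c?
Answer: -2824439795243/26476322886 ≈ -106.68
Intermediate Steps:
m(k) = (34 + k)/(2*k) (m(k) = (34 + k)/((2*k)) = (34 + k)*(1/(2*k)) = (34 + k)/(2*k))
C = -3849107832/199121 (C = -14230*144/(34 + 72) + 9288/11271 = -14230/((½)*(1/72)*106) + 9288*(1/11271) = -14230/53/72 + 3096/3757 = -14230*72/53 + 3096/3757 = -1024560/53 + 3096/3757 = -3849107832/199121 ≈ -19331.)
C/M(-201, 178) - 20083/(-10458) = -3849107832/199121/178 - 20083/(-10458) = -3849107832/199121*1/178 - 20083*(-1/10458) = -1924553916/17721769 + 2869/1494 = -2824439795243/26476322886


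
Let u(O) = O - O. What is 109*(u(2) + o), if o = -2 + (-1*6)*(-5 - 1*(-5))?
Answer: -218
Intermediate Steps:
o = -2 (o = -2 - 6*(-5 + 5) = -2 - 6*0 = -2 + 0 = -2)
u(O) = 0
109*(u(2) + o) = 109*(0 - 2) = 109*(-2) = -218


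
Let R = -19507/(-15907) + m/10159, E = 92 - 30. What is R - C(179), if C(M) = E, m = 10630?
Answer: -9651888183/161599213 ≈ -59.727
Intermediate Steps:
E = 62
C(M) = 62
R = 367263023/161599213 (R = -19507/(-15907) + 10630/10159 = -19507*(-1/15907) + 10630*(1/10159) = 19507/15907 + 10630/10159 = 367263023/161599213 ≈ 2.2727)
R - C(179) = 367263023/161599213 - 1*62 = 367263023/161599213 - 62 = -9651888183/161599213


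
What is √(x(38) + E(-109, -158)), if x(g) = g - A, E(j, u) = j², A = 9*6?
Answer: √11865 ≈ 108.93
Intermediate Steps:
A = 54
x(g) = -54 + g (x(g) = g - 1*54 = g - 54 = -54 + g)
√(x(38) + E(-109, -158)) = √((-54 + 38) + (-109)²) = √(-16 + 11881) = √11865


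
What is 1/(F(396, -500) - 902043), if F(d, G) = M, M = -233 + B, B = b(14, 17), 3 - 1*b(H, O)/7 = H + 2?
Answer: -1/902367 ≈ -1.1082e-6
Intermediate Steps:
b(H, O) = 7 - 7*H (b(H, O) = 21 - 7*(H + 2) = 21 - 7*(2 + H) = 21 + (-14 - 7*H) = 7 - 7*H)
B = -91 (B = 7 - 7*14 = 7 - 98 = -91)
M = -324 (M = -233 - 91 = -324)
F(d, G) = -324
1/(F(396, -500) - 902043) = 1/(-324 - 902043) = 1/(-902367) = -1/902367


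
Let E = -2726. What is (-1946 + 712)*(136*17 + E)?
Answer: 510876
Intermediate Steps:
(-1946 + 712)*(136*17 + E) = (-1946 + 712)*(136*17 - 2726) = -1234*(2312 - 2726) = -1234*(-414) = 510876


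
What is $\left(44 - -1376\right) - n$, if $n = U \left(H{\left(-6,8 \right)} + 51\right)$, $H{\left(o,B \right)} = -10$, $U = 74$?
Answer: $-1614$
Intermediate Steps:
$n = 3034$ ($n = 74 \left(-10 + 51\right) = 74 \cdot 41 = 3034$)
$\left(44 - -1376\right) - n = \left(44 - -1376\right) - 3034 = \left(44 + 1376\right) - 3034 = 1420 - 3034 = -1614$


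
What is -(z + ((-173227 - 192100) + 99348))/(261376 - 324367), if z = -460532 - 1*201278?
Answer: -309263/20997 ≈ -14.729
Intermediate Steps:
z = -661810 (z = -460532 - 201278 = -661810)
-(z + ((-173227 - 192100) + 99348))/(261376 - 324367) = -(-661810 + ((-173227 - 192100) + 99348))/(261376 - 324367) = -(-661810 + (-365327 + 99348))/(-62991) = -(-661810 - 265979)*(-1)/62991 = -(-927789)*(-1)/62991 = -1*309263/20997 = -309263/20997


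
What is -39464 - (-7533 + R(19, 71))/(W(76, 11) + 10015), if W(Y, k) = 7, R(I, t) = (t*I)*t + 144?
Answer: -197798299/5011 ≈ -39473.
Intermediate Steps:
R(I, t) = 144 + I*t² (R(I, t) = (I*t)*t + 144 = I*t² + 144 = 144 + I*t²)
-39464 - (-7533 + R(19, 71))/(W(76, 11) + 10015) = -39464 - (-7533 + (144 + 19*71²))/(7 + 10015) = -39464 - (-7533 + (144 + 19*5041))/10022 = -39464 - (-7533 + (144 + 95779))/10022 = -39464 - (-7533 + 95923)/10022 = -39464 - 88390/10022 = -39464 - 1*44195/5011 = -39464 - 44195/5011 = -197798299/5011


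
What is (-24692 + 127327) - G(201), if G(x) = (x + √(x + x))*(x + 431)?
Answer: -24397 - 632*√402 ≈ -37069.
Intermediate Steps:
G(x) = (431 + x)*(x + √2*√x) (G(x) = (x + √(2*x))*(431 + x) = (x + √2*√x)*(431 + x) = (431 + x)*(x + √2*√x))
(-24692 + 127327) - G(201) = (-24692 + 127327) - (201² + 431*201 + √2*201^(3/2) + 431*√2*√201) = 102635 - (40401 + 86631 + √2*(201*√201) + 431*√402) = 102635 - (40401 + 86631 + 201*√402 + 431*√402) = 102635 - (127032 + 632*√402) = 102635 + (-127032 - 632*√402) = -24397 - 632*√402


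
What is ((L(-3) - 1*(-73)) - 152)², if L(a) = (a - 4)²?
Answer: 900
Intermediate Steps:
L(a) = (-4 + a)²
((L(-3) - 1*(-73)) - 152)² = (((-4 - 3)² - 1*(-73)) - 152)² = (((-7)² + 73) - 152)² = ((49 + 73) - 152)² = (122 - 152)² = (-30)² = 900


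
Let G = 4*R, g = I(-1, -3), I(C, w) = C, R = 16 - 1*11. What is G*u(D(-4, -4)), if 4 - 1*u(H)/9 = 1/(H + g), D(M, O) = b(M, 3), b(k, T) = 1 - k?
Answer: 675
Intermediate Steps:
R = 5 (R = 16 - 11 = 5)
g = -1
D(M, O) = 1 - M
u(H) = 36 - 9/(-1 + H) (u(H) = 36 - 9/(H - 1) = 36 - 9/(-1 + H))
G = 20 (G = 4*5 = 20)
G*u(D(-4, -4)) = 20*(9*(-5 + 4*(1 - 1*(-4)))/(-1 + (1 - 1*(-4)))) = 20*(9*(-5 + 4*(1 + 4))/(-1 + (1 + 4))) = 20*(9*(-5 + 4*5)/(-1 + 5)) = 20*(9*(-5 + 20)/4) = 20*(9*(¼)*15) = 20*(135/4) = 675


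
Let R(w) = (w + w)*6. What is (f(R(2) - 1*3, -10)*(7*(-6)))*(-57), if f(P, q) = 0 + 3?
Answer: 7182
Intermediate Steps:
R(w) = 12*w (R(w) = (2*w)*6 = 12*w)
f(P, q) = 3
(f(R(2) - 1*3, -10)*(7*(-6)))*(-57) = (3*(7*(-6)))*(-57) = (3*(-42))*(-57) = -126*(-57) = 7182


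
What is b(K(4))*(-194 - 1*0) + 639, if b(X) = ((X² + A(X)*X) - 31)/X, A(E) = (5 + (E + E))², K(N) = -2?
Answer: -2174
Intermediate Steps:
A(E) = (5 + 2*E)²
b(X) = (-31 + X² + X*(5 + 2*X)²)/X (b(X) = ((X² + (5 + 2*X)²*X) - 31)/X = ((X² + X*(5 + 2*X)²) - 31)/X = (-31 + X² + X*(5 + 2*X)²)/X)
b(K(4))*(-194 - 1*0) + 639 = (-2 + (5 + 2*(-2))² - 31/(-2))*(-194 - 1*0) + 639 = (-2 + (5 - 4)² - 31*(-½))*(-194 + 0) + 639 = (-2 + 1² + 31/2)*(-194) + 639 = (-2 + 1 + 31/2)*(-194) + 639 = (29/2)*(-194) + 639 = -2813 + 639 = -2174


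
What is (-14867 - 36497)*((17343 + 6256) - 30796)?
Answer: 369666708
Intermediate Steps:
(-14867 - 36497)*((17343 + 6256) - 30796) = -51364*(23599 - 30796) = -51364*(-7197) = 369666708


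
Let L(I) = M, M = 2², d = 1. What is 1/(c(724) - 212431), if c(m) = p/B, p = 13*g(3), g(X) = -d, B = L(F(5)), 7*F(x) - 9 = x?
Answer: -4/849737 ≈ -4.7073e-6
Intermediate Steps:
M = 4
F(x) = 9/7 + x/7
L(I) = 4
B = 4
g(X) = -1 (g(X) = -1*1 = -1)
p = -13 (p = 13*(-1) = -13)
c(m) = -13/4
1/(c(724) - 212431) = 1/(-13/4 - 212431) = 1/(-849737/4) = -4/849737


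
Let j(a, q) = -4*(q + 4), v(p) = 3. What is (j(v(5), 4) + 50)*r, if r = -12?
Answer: -216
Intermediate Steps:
j(a, q) = -16 - 4*q (j(a, q) = -4*(4 + q) = -16 - 4*q)
(j(v(5), 4) + 50)*r = ((-16 - 4*4) + 50)*(-12) = ((-16 - 16) + 50)*(-12) = (-32 + 50)*(-12) = 18*(-12) = -216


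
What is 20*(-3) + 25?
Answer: -35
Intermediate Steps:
20*(-3) + 25 = -60 + 25 = -35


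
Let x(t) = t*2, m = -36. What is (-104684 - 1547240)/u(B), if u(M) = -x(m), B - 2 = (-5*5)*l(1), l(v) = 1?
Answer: -412981/18 ≈ -22943.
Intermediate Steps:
x(t) = 2*t
B = -23 (B = 2 - 5*5*1 = 2 - 25*1 = 2 - 25 = -23)
u(M) = 72 (u(M) = -2*(-36) = -1*(-72) = 72)
(-104684 - 1547240)/u(B) = (-104684 - 1547240)/72 = -1651924*1/72 = -412981/18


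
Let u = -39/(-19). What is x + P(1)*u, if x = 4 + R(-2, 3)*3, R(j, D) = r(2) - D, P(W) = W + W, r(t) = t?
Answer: 97/19 ≈ 5.1053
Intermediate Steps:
P(W) = 2*W
u = 39/19 (u = -39*(-1/19) = 39/19 ≈ 2.0526)
R(j, D) = 2 - D
x = 1 (x = 4 + (2 - 1*3)*3 = 4 + (2 - 3)*3 = 4 - 1*3 = 4 - 3 = 1)
x + P(1)*u = 1 + (2*1)*(39/19) = 1 + 2*(39/19) = 1 + 78/19 = 97/19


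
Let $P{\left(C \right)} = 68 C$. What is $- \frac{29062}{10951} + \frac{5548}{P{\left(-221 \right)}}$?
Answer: $- \frac{124374971}{41142907} \approx -3.023$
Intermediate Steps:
$- \frac{29062}{10951} + \frac{5548}{P{\left(-221 \right)}} = - \frac{29062}{10951} + \frac{5548}{68 \left(-221\right)} = \left(-29062\right) \frac{1}{10951} + \frac{5548}{-15028} = - \frac{29062}{10951} + 5548 \left(- \frac{1}{15028}\right) = - \frac{29062}{10951} - \frac{1387}{3757} = - \frac{124374971}{41142907}$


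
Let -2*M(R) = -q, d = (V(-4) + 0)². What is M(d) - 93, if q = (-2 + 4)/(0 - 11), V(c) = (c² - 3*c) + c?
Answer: -1024/11 ≈ -93.091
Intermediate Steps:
V(c) = c² - 2*c
q = -2/11 (q = 2/(-11) = 2*(-1/11) = -2/11 ≈ -0.18182)
d = 576 (d = (-4*(-2 - 4) + 0)² = (-4*(-6) + 0)² = (24 + 0)² = 24² = 576)
M(R) = -1/11 (M(R) = -(-1)*(-2)/(2*11) = -½*2/11 = -1/11)
M(d) - 93 = -1/11 - 93 = -1024/11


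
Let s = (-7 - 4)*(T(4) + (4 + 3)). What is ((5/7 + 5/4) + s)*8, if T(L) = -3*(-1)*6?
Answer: -15290/7 ≈ -2184.3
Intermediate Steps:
T(L) = 18 (T(L) = 3*6 = 18)
s = -275 (s = (-7 - 4)*(18 + (4 + 3)) = -11*(18 + 7) = -11*25 = -275)
((5/7 + 5/4) + s)*8 = ((5/7 + 5/4) - 275)*8 = (55/28 - 275)*8 = -7645/28*8 = -15290/7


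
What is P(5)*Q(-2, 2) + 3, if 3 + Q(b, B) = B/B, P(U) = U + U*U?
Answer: -57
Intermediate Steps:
P(U) = U + U²
Q(b, B) = -2 (Q(b, B) = -3 + B/B = -3 + 1 = -2)
P(5)*Q(-2, 2) + 3 = (5*(1 + 5))*(-2) + 3 = (5*6)*(-2) + 3 = 30*(-2) + 3 = -60 + 3 = -57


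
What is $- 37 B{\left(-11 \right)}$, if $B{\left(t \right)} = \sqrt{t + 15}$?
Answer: $-74$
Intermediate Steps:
$B{\left(t \right)} = \sqrt{15 + t}$
$- 37 B{\left(-11 \right)} = - 37 \sqrt{15 - 11} = - 37 \sqrt{4} = \left(-37\right) 2 = -74$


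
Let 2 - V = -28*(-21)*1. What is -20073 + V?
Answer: -20659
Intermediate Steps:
V = -586 (V = 2 - (-28*(-21)) = 2 - 588 = -586)
-20073 + V = -20073 - 586 = -20659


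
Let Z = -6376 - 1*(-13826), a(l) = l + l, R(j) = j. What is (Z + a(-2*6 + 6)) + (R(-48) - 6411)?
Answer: 979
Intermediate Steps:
a(l) = 2*l
Z = 7450 (Z = -6376 + 13826 = 7450)
(Z + a(-2*6 + 6)) + (R(-48) - 6411) = (7450 + 2*(-2*6 + 6)) + (-48 - 6411) = (7450 + 2*(-12 + 6)) - 6459 = (7450 + 2*(-6)) - 6459 = (7450 - 12) - 6459 = 7438 - 6459 = 979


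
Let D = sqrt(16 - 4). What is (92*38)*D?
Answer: 6992*sqrt(3) ≈ 12111.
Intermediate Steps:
D = 2*sqrt(3) (D = sqrt(12) = 2*sqrt(3) ≈ 3.4641)
(92*38)*D = (92*38)*(2*sqrt(3)) = 3496*(2*sqrt(3)) = 6992*sqrt(3)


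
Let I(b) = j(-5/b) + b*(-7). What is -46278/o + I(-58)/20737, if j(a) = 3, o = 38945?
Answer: -943738381/807602465 ≈ -1.1686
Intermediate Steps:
I(b) = 3 - 7*b (I(b) = 3 + b*(-7) = 3 - 7*b)
-46278/o + I(-58)/20737 = -46278/38945 + (3 - 7*(-58))/20737 = -46278*1/38945 + (3 + 406)*(1/20737) = -46278/38945 + 409*(1/20737) = -46278/38945 + 409/20737 = -943738381/807602465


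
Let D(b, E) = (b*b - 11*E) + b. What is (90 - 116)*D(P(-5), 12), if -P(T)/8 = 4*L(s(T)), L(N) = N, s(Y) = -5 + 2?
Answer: -238680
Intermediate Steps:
s(Y) = -3
P(T) = 96 (P(T) = -32*(-3) = -8*(-12) = 96)
D(b, E) = b + b² - 11*E (D(b, E) = (b² - 11*E) + b = b + b² - 11*E)
(90 - 116)*D(P(-5), 12) = (90 - 116)*(96 + 96² - 11*12) = -26*(96 + 9216 - 132) = -26*9180 = -238680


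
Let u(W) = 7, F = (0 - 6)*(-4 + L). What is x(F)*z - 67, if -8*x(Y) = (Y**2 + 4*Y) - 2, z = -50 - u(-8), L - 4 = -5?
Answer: 28745/4 ≈ 7186.3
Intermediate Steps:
L = -1 (L = 4 - 5 = -1)
F = 30 (F = (0 - 6)*(-4 - 1) = -6*(-5) = 30)
z = -57 (z = -50 - 1*7 = -50 - 7 = -57)
x(Y) = 1/4 - Y/2 - Y**2/8 (x(Y) = -((Y**2 + 4*Y) - 2)/8 = -(-2 + Y**2 + 4*Y)/8 = 1/4 - Y/2 - Y**2/8)
x(F)*z - 67 = (1/4 - 1/2*30 - 1/8*30**2)*(-57) - 67 = (1/4 - 15 - 1/8*900)*(-57) - 67 = (1/4 - 15 - 225/2)*(-57) - 67 = -509/4*(-57) - 67 = 29013/4 - 67 = 28745/4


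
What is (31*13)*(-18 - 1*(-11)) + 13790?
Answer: 10969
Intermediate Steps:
(31*13)*(-18 - 1*(-11)) + 13790 = 403*(-18 + 11) + 13790 = 403*(-7) + 13790 = -2821 + 13790 = 10969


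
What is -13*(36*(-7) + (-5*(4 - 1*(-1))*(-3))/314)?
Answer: 1027689/314 ≈ 3272.9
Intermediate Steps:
-13*(36*(-7) + (-5*(4 - 1*(-1))*(-3))/314) = -13*(-252 + (-5*(4 + 1)*(-3))*(1/314)) = -13*(-252 + (-5*5*(-3))*(1/314)) = -13*(-252 - 25*(-3)*(1/314)) = -13*(-252 + 75*(1/314)) = -13*(-252 + 75/314) = -13*(-79053/314) = 1027689/314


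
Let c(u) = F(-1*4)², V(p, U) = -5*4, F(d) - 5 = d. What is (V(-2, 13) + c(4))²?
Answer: 361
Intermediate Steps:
F(d) = 5 + d
V(p, U) = -20
c(u) = 1 (c(u) = (5 - 1*4)² = (5 - 4)² = 1² = 1)
(V(-2, 13) + c(4))² = (-20 + 1)² = (-19)² = 361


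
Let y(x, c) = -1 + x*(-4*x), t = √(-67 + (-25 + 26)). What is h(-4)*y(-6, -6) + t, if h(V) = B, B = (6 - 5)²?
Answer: -145 + I*√66 ≈ -145.0 + 8.124*I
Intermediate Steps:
t = I*√66 (t = √(-67 + 1) = √(-66) = I*√66 ≈ 8.124*I)
B = 1 (B = 1² = 1)
h(V) = 1
y(x, c) = -1 - 4*x²
h(-4)*y(-6, -6) + t = 1*(-1 - 4*(-6)²) + I*√66 = 1*(-1 - 4*36) + I*√66 = 1*(-1 - 144) + I*√66 = 1*(-145) + I*√66 = -145 + I*√66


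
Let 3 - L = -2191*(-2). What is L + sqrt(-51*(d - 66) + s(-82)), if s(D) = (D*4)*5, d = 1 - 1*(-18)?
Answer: -4379 + sqrt(757) ≈ -4351.5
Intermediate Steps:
d = 19 (d = 1 + 18 = 19)
s(D) = 20*D (s(D) = (4*D)*5 = 20*D)
L = -4379 (L = 3 - (-2191)*(-2) = 3 - 1*4382 = 3 - 4382 = -4379)
L + sqrt(-51*(d - 66) + s(-82)) = -4379 + sqrt(-51*(19 - 66) + 20*(-82)) = -4379 + sqrt(-51*(-47) - 1640) = -4379 + sqrt(2397 - 1640) = -4379 + sqrt(757)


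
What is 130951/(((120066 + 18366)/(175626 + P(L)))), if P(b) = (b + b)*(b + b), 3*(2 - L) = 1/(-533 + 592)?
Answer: 3497971623815/21053088 ≈ 1.6615e+5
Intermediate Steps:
L = 353/177 (L = 2 - 1/(3*(-533 + 592)) = 2 - 1/3/59 = 2 - 1/3*1/59 = 2 - 1/177 = 353/177 ≈ 1.9944)
P(b) = 4*b**2 (P(b) = (2*b)*(2*b) = 4*b**2)
130951/(((120066 + 18366)/(175626 + P(L)))) = 130951/(((120066 + 18366)/(175626 + 4*(353/177)**2))) = 130951/((138432/(175626 + 4*(124609/31329)))) = 130951/((138432/(175626 + 498436/31329))) = 130951/((138432/(5502685390/31329))) = 130951/((138432*(31329/5502685390))) = 130951/(21053088/26712065) = 130951*(26712065/21053088) = 3497971623815/21053088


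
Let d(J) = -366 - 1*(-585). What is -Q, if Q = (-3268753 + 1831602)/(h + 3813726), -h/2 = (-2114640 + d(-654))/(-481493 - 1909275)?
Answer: 1717947310984/4558864926363 ≈ 0.37684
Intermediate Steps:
d(J) = 219 (d(J) = -366 + 585 = 219)
h = -2114421/1195384 (h = -2*(-2114640 + 219)/(-481493 - 1909275) = -(-4228842)/(-2390768) = -(-4228842)*(-1)/2390768 = -2*2114421/2390768 = -2114421/1195384 ≈ -1.7688)
Q = -1717947310984/4558864926363 (Q = (-3268753 + 1831602)/(-2114421/1195384 + 3813726) = -1437151/4558864926363/1195384 = -1437151*1195384/4558864926363 = -1717947310984/4558864926363 ≈ -0.37684)
-Q = -1*(-1717947310984/4558864926363) = 1717947310984/4558864926363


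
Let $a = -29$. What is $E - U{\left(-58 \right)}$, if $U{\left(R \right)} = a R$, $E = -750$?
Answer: $-2432$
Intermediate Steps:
$U{\left(R \right)} = - 29 R$
$E - U{\left(-58 \right)} = -750 - \left(-29\right) \left(-58\right) = -750 - 1682 = -2432$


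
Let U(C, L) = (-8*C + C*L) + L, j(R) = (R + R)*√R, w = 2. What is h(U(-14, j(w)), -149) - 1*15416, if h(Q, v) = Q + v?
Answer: -15453 - 52*√2 ≈ -15527.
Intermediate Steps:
j(R) = 2*R^(3/2) (j(R) = (2*R)*√R = 2*R^(3/2))
U(C, L) = L - 8*C + C*L
h(U(-14, j(w)), -149) - 1*15416 = ((2*2^(3/2) - 8*(-14) - 28*2^(3/2)) - 149) - 1*15416 = ((2*(2*√2) + 112 - 28*2*√2) - 149) - 15416 = ((4*√2 + 112 - 56*√2) - 149) - 15416 = ((112 - 52*√2) - 149) - 15416 = (-37 - 52*√2) - 15416 = -15453 - 52*√2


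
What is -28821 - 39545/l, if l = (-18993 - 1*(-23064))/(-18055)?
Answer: 25941508/177 ≈ 1.4656e+5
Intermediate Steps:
l = -177/785 (l = (-18993 + 23064)*(-1/18055) = 4071*(-1/18055) = -177/785 ≈ -0.22548)
-28821 - 39545/l = -28821 - 39545/(-177/785) = -28821 - 39545*(-785)/177 = -28821 - 1*(-31042825/177) = -28821 + 31042825/177 = 25941508/177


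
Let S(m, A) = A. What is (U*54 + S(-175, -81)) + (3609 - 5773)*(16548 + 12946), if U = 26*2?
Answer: -63822289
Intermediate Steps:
U = 52
(U*54 + S(-175, -81)) + (3609 - 5773)*(16548 + 12946) = (52*54 - 81) + (3609 - 5773)*(16548 + 12946) = (2808 - 81) - 2164*29494 = 2727 - 63825016 = -63822289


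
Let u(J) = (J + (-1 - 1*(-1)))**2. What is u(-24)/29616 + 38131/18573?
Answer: 23749703/11459541 ≈ 2.0725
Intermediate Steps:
u(J) = J**2 (u(J) = (J + (-1 + 1))**2 = (J + 0)**2 = J**2)
u(-24)/29616 + 38131/18573 = (-24)**2/29616 + 38131/18573 = 576*(1/29616) + 38131*(1/18573) = 12/617 + 38131/18573 = 23749703/11459541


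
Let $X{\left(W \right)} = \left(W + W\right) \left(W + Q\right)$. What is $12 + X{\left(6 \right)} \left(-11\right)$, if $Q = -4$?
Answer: $-252$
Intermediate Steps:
$X{\left(W \right)} = 2 W \left(-4 + W\right)$ ($X{\left(W \right)} = \left(W + W\right) \left(W - 4\right) = 2 W \left(-4 + W\right)$)
$12 + X{\left(6 \right)} \left(-11\right) = 12 + 2 \cdot 6 \left(-4 + 6\right) \left(-11\right) = 12 + 2 \cdot 6 \cdot 2 \left(-11\right) = 12 + 24 \left(-11\right) = 12 - 264 = -252$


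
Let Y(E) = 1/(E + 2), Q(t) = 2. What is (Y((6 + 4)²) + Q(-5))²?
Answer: 42025/10404 ≈ 4.0393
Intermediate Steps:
Y(E) = 1/(2 + E)
(Y((6 + 4)²) + Q(-5))² = (1/(2 + (6 + 4)²) + 2)² = (1/(2 + 10²) + 2)² = (1/(2 + 100) + 2)² = (1/102 + 2)² = (205/102)² = 42025/10404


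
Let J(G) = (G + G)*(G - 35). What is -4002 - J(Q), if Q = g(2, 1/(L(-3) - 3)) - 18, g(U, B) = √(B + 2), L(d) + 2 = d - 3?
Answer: -65052/11 + 142*√231/11 ≈ -5717.6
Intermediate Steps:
L(d) = -5 + d (L(d) = -2 + (d - 3) = -2 + (-3 + d) = -5 + d)
g(U, B) = √(2 + B)
Q = -18 + √231/11 (Q = √(2 + 1/((-5 - 3) - 3)) - 18 = √(2 + 1/(-8 - 3)) - 18 = √(2 + 1/(-11)) - 18 = √(2 - 1/11) - 18 = √(21/11) - 18 = √231/11 - 18 = -18 + √231/11 ≈ -16.618)
J(G) = 2*G*(-35 + G) (J(G) = (2*G)*(-35 + G) = 2*G*(-35 + G))
-4002 - J(Q) = -4002 - 2*(-18 + √231/11)*(-35 + (-18 + √231/11)) = -4002 - 2*(-18 + √231/11)*(-53 + √231/11) = -4002 - 2*(-53 + √231/11)*(-18 + √231/11)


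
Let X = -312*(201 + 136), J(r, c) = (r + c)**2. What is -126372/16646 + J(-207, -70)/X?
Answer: -7282244251/875113512 ≈ -8.3215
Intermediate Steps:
J(r, c) = (c + r)**2
X = -105144 (X = -312*337 = -105144)
-126372/16646 + J(-207, -70)/X = -126372/16646 + (-70 - 207)**2/(-105144) = -126372*1/16646 + (-277)**2*(-1/105144) = -63186/8323 + 76729*(-1/105144) = -63186/8323 - 76729/105144 = -7282244251/875113512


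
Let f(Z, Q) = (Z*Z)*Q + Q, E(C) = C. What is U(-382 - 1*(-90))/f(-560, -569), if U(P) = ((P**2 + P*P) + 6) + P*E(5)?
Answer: -169074/178438969 ≈ -0.00094752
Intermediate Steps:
f(Z, Q) = Q + Q*Z**2 (f(Z, Q) = Z**2*Q + Q = Q*Z**2 + Q = Q + Q*Z**2)
U(P) = 6 + 2*P**2 + 5*P (U(P) = ((P**2 + P*P) + 6) + P*5 = ((P**2 + P**2) + 6) + 5*P = (2*P**2 + 6) + 5*P = (6 + 2*P**2) + 5*P = 6 + 2*P**2 + 5*P)
U(-382 - 1*(-90))/f(-560, -569) = (6 + 2*(-382 - 1*(-90))**2 + 5*(-382 - 1*(-90)))/((-569*(1 + (-560)**2))) = (6 + 2*(-382 + 90)**2 + 5*(-382 + 90))/((-569*(1 + 313600))) = (6 + 2*(-292)**2 + 5*(-292))/((-569*313601)) = (6 + 2*85264 - 1460)/(-178438969) = (6 + 170528 - 1460)*(-1/178438969) = 169074*(-1/178438969) = -169074/178438969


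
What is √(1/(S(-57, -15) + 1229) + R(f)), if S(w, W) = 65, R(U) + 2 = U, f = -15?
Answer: I*√28464118/1294 ≈ 4.123*I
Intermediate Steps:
R(U) = -2 + U
√(1/(S(-57, -15) + 1229) + R(f)) = √(1/(65 + 1229) + (-2 - 15)) = √(1/1294 - 17) = √(-21997/1294) = I*√28464118/1294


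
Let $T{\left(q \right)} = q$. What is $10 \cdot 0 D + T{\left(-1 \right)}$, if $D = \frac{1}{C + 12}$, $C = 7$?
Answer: $-1$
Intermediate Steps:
$D = \frac{1}{19}$ ($D = \frac{1}{7 + 12} = \frac{1}{19} \approx 0.052632$)
$10 \cdot 0 D + T{\left(-1 \right)} = 10 \cdot 0 \cdot \frac{1}{19} - 1 = 0 \cdot \frac{1}{19} - 1 = 0 - 1 = -1$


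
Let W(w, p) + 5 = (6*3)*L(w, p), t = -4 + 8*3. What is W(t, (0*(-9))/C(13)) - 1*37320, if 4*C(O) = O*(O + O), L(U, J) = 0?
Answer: -37325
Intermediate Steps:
t = 20 (t = -4 + 24 = 20)
C(O) = O**2/2 (C(O) = (O*(O + O))/4 = (O*(2*O))/4 = (2*O**2)/4 = O**2/2)
W(w, p) = -5 (W(w, p) = -5 + (6*3)*0 = -5 + 18*0 = -5 + 0 = -5)
W(t, (0*(-9))/C(13)) - 1*37320 = -5 - 1*37320 = -5 - 37320 = -37325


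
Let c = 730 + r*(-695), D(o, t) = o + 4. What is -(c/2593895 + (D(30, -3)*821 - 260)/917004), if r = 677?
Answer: 1088070157/7207915426 ≈ 0.15095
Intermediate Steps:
D(o, t) = 4 + o
c = -469785 (c = 730 + 677*(-695) = 730 - 470515 = -469785)
-(c/2593895 + (D(30, -3)*821 - 260)/917004) = -(-469785/2593895 + ((4 + 30)*821 - 260)/917004) = -(-469785*1/2593895 + (34*821 - 260)*(1/917004)) = -(-93957/518779 + (27914 - 260)*(1/917004)) = -(-93957/518779 + 27654*(1/917004)) = -(-93957/518779 + 419/13894) = -1*(-1088070157/7207915426) = 1088070157/7207915426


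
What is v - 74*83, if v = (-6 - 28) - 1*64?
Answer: -6240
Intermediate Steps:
v = -98 (v = -34 - 64 = -98)
v - 74*83 = -98 - 74*83 = -98 - 6142 = -6240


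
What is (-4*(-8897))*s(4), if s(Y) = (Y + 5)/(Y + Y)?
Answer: 80073/2 ≈ 40037.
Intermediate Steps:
s(Y) = (5 + Y)/(2*Y) (s(Y) = (5 + Y)/((2*Y)) = (5 + Y)*(1/(2*Y)) = (5 + Y)/(2*Y))
(-4*(-8897))*s(4) = (-4*(-8897))*((1/2)*(5 + 4)/4) = 35588*((1/2)*(1/4)*9) = 35588*(9/8) = 80073/2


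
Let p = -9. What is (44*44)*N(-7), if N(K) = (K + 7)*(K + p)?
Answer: 0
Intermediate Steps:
N(K) = (-9 + K)*(7 + K) (N(K) = (K + 7)*(K - 9) = (7 + K)*(-9 + K) = (-9 + K)*(7 + K))
(44*44)*N(-7) = (44*44)*(-63 + (-7)² - 2*(-7)) = 1936*(-63 + 49 + 14) = 1936*0 = 0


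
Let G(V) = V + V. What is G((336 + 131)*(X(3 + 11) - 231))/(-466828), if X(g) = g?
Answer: 101339/233414 ≈ 0.43416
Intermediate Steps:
G(V) = 2*V
G((336 + 131)*(X(3 + 11) - 231))/(-466828) = (2*((336 + 131)*((3 + 11) - 231)))/(-466828) = (2*(467*(14 - 231)))*(-1/466828) = (2*(467*(-217)))*(-1/466828) = (2*(-101339))*(-1/466828) = -202678*(-1/466828) = 101339/233414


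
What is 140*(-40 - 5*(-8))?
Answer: 0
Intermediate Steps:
140*(-40 - 5*(-8)) = 140*(-40 + 40) = 140*0 = 0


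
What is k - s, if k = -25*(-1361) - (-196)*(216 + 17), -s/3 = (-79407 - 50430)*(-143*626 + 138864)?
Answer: -19220730113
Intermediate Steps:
s = 19220809806 (s = -3*(-79407 - 50430)*(-143*626 + 138864) = -(-389511)*(-89518 + 138864) = -(-389511)*49346 = -3*(-6406936602) = 19220809806)
k = 79693 (k = 34025 - (-196)*233 = 34025 - 1*(-45668) = 34025 + 45668 = 79693)
k - s = 79693 - 1*19220809806 = 79693 - 19220809806 = -19220730113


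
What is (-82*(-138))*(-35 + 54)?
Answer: 215004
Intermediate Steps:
(-82*(-138))*(-35 + 54) = 11316*19 = 215004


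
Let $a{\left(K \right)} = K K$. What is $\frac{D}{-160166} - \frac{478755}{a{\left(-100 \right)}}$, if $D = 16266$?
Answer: $- \frac{7684293333}{160166000} \approx -47.977$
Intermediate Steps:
$a{\left(K \right)} = K^{2}$
$\frac{D}{-160166} - \frac{478755}{a{\left(-100 \right)}} = \frac{16266}{-160166} - \frac{478755}{\left(-100\right)^{2}} = 16266 \left(- \frac{1}{160166}\right) - \frac{478755}{10000} = - \frac{8133}{80083} - \frac{95751}{2000} = - \frac{7684293333}{160166000}$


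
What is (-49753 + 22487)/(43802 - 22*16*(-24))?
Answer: -13633/26125 ≈ -0.52184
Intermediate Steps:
(-49753 + 22487)/(43802 - 22*16*(-24)) = -27266/(43802 - 352*(-24)) = -27266/(43802 + 8448) = -27266/52250 = -27266*1/52250 = -13633/26125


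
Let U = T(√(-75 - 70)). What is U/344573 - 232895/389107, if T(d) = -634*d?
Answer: -232895/389107 - 634*I*√145/344573 ≈ -0.59854 - 0.022156*I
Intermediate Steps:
U = -634*I*√145 (U = -634*√(-75 - 70) = -634*I*√145 ≈ -7634.4*I)
U/344573 - 232895/389107 = -634*I*√145/344573 - 232895/389107 = -232895/389107 - 634*I*√145/344573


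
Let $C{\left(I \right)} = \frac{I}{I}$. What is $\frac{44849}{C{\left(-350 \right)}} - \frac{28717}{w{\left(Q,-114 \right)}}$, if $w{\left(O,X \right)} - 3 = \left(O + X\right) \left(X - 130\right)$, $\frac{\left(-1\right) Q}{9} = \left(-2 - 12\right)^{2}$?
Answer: $\frac{20551352798}{458235} \approx 44849.0$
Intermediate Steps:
$C{\left(I \right)} = 1$
$Q = -1764$ ($Q = - 9 \left(-2 - 12\right)^{2} = - 9 \left(-14\right)^{2} = \left(-9\right) 196 = -1764$)
$w{\left(O,X \right)} = 3 + \left(-130 + X\right) \left(O + X\right)$ ($w{\left(O,X \right)} = 3 + \left(O + X\right) \left(X - 130\right) = 3 + \left(O + X\right) \left(-130 + X\right) = 3 + \left(-130 + X\right) \left(O + X\right)$)
$\frac{44849}{C{\left(-350 \right)}} - \frac{28717}{w{\left(Q,-114 \right)}} = \frac{44849}{1} - \frac{28717}{3 + \left(-114\right)^{2} - -229320 - -14820 - -201096} = 44849 \cdot 1 - \frac{28717}{3 + 12996 + 229320 + 14820 + 201096} = 44849 - \frac{28717}{458235} = \frac{20551352798}{458235}$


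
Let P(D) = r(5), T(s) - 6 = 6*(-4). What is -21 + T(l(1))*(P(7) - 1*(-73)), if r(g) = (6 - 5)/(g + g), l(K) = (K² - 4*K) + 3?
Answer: -6684/5 ≈ -1336.8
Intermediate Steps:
l(K) = 3 + K² - 4*K
T(s) = -18 (T(s) = 6 + 6*(-4) = 6 - 24 = -18)
r(g) = 1/(2*g)
P(D) = ⅒ (P(D) = (½)/5 = (½)*(⅕) = ⅒)
-21 + T(l(1))*(P(7) - 1*(-73)) = -21 - 18*(⅒ - 1*(-73)) = -21 - 18*(⅒ + 73) = -21 - 18*731/10 = -21 - 6579/5 = -6684/5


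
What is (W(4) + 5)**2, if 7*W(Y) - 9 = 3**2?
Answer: 2809/49 ≈ 57.327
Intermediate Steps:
W(Y) = 18/7 (W(Y) = 9/7 + (1/7)*3**2 = 9/7 + (1/7)*9 = 9/7 + 9/7 = 18/7)
(W(4) + 5)**2 = (18/7 + 5)**2 = (53/7)**2 = 2809/49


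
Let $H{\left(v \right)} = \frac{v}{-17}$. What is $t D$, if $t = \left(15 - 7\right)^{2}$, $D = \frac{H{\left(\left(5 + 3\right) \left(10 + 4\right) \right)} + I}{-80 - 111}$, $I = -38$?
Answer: $\frac{48512}{3247} \approx 14.941$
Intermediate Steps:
$H{\left(v \right)} = - \frac{v}{17}$ ($H{\left(v \right)} = v \left(- \frac{1}{17}\right) = - \frac{v}{17}$)
$D = \frac{758}{3247}$ ($D = \frac{- \frac{\left(5 + 3\right) \left(10 + 4\right)}{17} - 38}{-80 - 111} = \frac{- \frac{8 \cdot 14}{17} - 38}{-191} = \left(\left(- \frac{1}{17}\right) 112 - 38\right) \left(- \frac{1}{191}\right) = \left(- \frac{112}{17} - 38\right) \left(- \frac{1}{191}\right) = \left(- \frac{758}{17}\right) \left(- \frac{1}{191}\right) = \frac{758}{3247} \approx 0.23345$)
$t = 64$ ($t = 8^{2} = 64$)
$t D = 64 \cdot \frac{758}{3247} = \frac{48512}{3247}$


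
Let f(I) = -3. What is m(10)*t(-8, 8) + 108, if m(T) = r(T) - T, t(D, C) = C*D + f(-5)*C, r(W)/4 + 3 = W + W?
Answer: -4996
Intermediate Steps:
r(W) = -12 + 8*W (r(W) = -12 + 4*(W + W) = -12 + 4*(2*W) = -12 + 8*W)
t(D, C) = -3*C + C*D (t(D, C) = C*D - 3*C = -3*C + C*D)
m(T) = -12 + 7*T (m(T) = (-12 + 8*T) - T = -12 + 7*T)
m(10)*t(-8, 8) + 108 = (-12 + 7*10)*(8*(-3 - 8)) + 108 = (-12 + 70)*(8*(-11)) + 108 = 58*(-88) + 108 = -5104 + 108 = -4996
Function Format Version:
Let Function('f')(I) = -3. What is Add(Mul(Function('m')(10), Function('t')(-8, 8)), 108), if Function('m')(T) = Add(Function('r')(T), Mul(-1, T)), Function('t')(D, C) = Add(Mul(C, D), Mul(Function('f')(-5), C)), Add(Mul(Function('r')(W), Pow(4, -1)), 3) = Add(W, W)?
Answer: -4996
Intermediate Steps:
Function('r')(W) = Add(-12, Mul(8, W)) (Function('r')(W) = Add(-12, Mul(4, Add(W, W))) = Add(-12, Mul(4, Mul(2, W))) = Add(-12, Mul(8, W)))
Function('t')(D, C) = Add(Mul(-3, C), Mul(C, D)) (Function('t')(D, C) = Add(Mul(C, D), Mul(-3, C)) = Add(Mul(-3, C), Mul(C, D)))
Function('m')(T) = Add(-12, Mul(7, T)) (Function('m')(T) = Add(Add(-12, Mul(8, T)), Mul(-1, T)) = Add(-12, Mul(7, T)))
Add(Mul(Function('m')(10), Function('t')(-8, 8)), 108) = Add(Mul(Add(-12, Mul(7, 10)), Mul(8, Add(-3, -8))), 108) = Add(Mul(Add(-12, 70), Mul(8, -11)), 108) = Add(Mul(58, -88), 108) = Add(-5104, 108) = -4996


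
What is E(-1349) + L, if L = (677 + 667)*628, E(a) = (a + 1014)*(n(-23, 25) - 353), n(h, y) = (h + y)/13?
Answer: 12509061/13 ≈ 9.6224e+5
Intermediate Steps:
n(h, y) = h/13 + y/13 (n(h, y) = (h + y)*(1/13) = h/13 + y/13)
E(a) = -357786 - 4587*a/13 (E(a) = (a + 1014)*(((1/13)*(-23) + (1/13)*25) - 353) = (1014 + a)*((-23/13 + 25/13) - 353) = (1014 + a)*(2/13 - 353) = (1014 + a)*(-4587/13) = -357786 - 4587*a/13)
L = 844032 (L = 1344*628 = 844032)
E(-1349) + L = (-357786 - 4587/13*(-1349)) + 844032 = (-357786 + 6187863/13) + 844032 = 1536645/13 + 844032 = 12509061/13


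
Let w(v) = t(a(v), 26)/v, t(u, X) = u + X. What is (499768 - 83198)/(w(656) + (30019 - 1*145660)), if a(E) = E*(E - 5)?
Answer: -19519280/5388101 ≈ -3.6227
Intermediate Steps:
a(E) = E*(-5 + E)
t(u, X) = X + u
w(v) = (26 + v*(-5 + v))/v
(499768 - 83198)/(w(656) + (30019 - 1*145660)) = (499768 - 83198)/((-5 + 656 + 26/656) + (30019 - 1*145660)) = 416570/((-5 + 656 + 26*(1/656)) + (30019 - 145660)) = 416570/((-5 + 656 + 13/328) - 115641) = 416570/(213541/328 - 115641) = 416570/(-37716707/328) = 416570*(-328/37716707) = -19519280/5388101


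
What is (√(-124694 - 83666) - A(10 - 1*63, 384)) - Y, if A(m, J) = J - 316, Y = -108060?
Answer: 107992 + 2*I*√52090 ≈ 1.0799e+5 + 456.46*I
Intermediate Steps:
A(m, J) = -316 + J
(√(-124694 - 83666) - A(10 - 1*63, 384)) - Y = (√(-124694 - 83666) - (-316 + 384)) - 1*(-108060) = (√(-208360) - 1*68) + 108060 = (2*I*√52090 - 68) + 108060 = (-68 + 2*I*√52090) + 108060 = 107992 + 2*I*√52090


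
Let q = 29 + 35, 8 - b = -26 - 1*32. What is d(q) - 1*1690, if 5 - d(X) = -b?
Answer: -1619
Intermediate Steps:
b = 66 (b = 8 - (-26 - 1*32) = 8 - (-26 - 32) = 8 - 1*(-58) = 8 + 58 = 66)
q = 64
d(X) = 71 (d(X) = 5 - (-1)*66 = 5 - 1*(-66) = 5 + 66 = 71)
d(q) - 1*1690 = 71 - 1*1690 = 71 - 1690 = -1619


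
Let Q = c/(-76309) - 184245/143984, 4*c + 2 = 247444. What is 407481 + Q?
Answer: 4477082860619999/10987275056 ≈ 4.0748e+5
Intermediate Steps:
c = 123721/2 (c = -½ + (¼)*247444 = -½ + 61861 = 123721/2 ≈ 61861.)
Q = -22966473937/10987275056 (Q = (123721/2)/(-76309) - 184245/143984 = (123721/2)*(-1/76309) - 184245*1/143984 = -123721/152618 - 184245/143984 = -22966473937/10987275056 ≈ -2.0903)
407481 + Q = 407481 - 22966473937/10987275056 = 4477082860619999/10987275056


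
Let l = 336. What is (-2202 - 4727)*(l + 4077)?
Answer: -30577677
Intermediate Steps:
(-2202 - 4727)*(l + 4077) = (-2202 - 4727)*(336 + 4077) = -6929*4413 = -30577677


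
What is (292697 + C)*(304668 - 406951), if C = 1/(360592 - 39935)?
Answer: -9599805938626190/320657 ≈ -2.9938e+10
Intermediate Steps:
C = 1/320657 ≈ 3.1186e-6
(292697 + C)*(304668 - 406951) = (292697 + 1/320657)*(304668 - 406951) = (93855341930/320657)*(-102283) = -9599805938626190/320657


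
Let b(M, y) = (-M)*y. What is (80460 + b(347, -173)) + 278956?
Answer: 419447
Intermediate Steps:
b(M, y) = -M*y
(80460 + b(347, -173)) + 278956 = (80460 - 1*347*(-173)) + 278956 = (80460 + 60031) + 278956 = 140491 + 278956 = 419447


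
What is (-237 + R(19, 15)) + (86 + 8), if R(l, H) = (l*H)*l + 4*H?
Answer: 5332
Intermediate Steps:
R(l, H) = 4*H + H*l² (R(l, H) = (H*l)*l + 4*H = H*l² + 4*H = 4*H + H*l²)
(-237 + R(19, 15)) + (86 + 8) = (-237 + 15*(4 + 19²)) + (86 + 8) = (-237 + 15*(4 + 361)) + 94 = (-237 + 15*365) + 94 = (-237 + 5475) + 94 = 5238 + 94 = 5332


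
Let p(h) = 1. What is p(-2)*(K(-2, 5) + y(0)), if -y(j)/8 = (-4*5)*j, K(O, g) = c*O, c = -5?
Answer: 10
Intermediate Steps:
K(O, g) = -5*O
y(j) = 160*j (y(j) = -8*(-4*5)*j = -(-160)*j = 160*j)
p(-2)*(K(-2, 5) + y(0)) = 1*(-5*(-2) + 160*0) = 1*(10 + 0) = 1*10 = 10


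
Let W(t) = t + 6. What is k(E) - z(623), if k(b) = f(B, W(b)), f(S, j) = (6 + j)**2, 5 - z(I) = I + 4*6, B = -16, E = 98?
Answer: 12742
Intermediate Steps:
z(I) = -19 - I (z(I) = 5 - (I + 4*6) = 5 - (I + 24) = 5 - (24 + I) = 5 + (-24 - I) = -19 - I)
W(t) = 6 + t
k(b) = (12 + b)**2 (k(b) = (6 + (6 + b))**2 = (12 + b)**2)
k(E) - z(623) = (12 + 98)**2 - (-19 - 1*623) = 110**2 - (-19 - 623) = 12100 - 1*(-642) = 12100 + 642 = 12742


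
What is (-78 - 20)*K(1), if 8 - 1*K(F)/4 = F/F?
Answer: -2744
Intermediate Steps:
K(F) = 28 (K(F) = 32 - 4*F/F = 32 - 4*1 = 32 - 4 = 28)
(-78 - 20)*K(1) = (-78 - 20)*28 = -98*28 = -2744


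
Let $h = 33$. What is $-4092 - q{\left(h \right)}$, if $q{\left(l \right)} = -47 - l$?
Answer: $-4012$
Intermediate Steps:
$-4092 - q{\left(h \right)} = -4092 - \left(-47 - 33\right) = -4092 - -80 = -4092 + 80 = -4012$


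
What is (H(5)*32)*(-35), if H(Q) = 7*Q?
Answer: -39200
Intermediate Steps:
(H(5)*32)*(-35) = ((7*5)*32)*(-35) = (35*32)*(-35) = 1120*(-35) = -39200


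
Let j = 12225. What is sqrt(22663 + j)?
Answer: 14*sqrt(178) ≈ 186.78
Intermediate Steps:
sqrt(22663 + j) = sqrt(22663 + 12225) = sqrt(34888) = 14*sqrt(178)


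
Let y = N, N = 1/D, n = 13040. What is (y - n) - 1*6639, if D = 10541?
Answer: -207436338/10541 ≈ -19679.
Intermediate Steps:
N = 1/10541 ≈ 9.4868e-5
y = 1/10541 ≈ 9.4868e-5
(y - n) - 1*6639 = (1/10541 - 1*13040) - 1*6639 = (1/10541 - 13040) - 6639 = -137454639/10541 - 6639 = -207436338/10541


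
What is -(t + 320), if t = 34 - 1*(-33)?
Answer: -387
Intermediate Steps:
t = 67 (t = 34 + 33 = 67)
-(t + 320) = -(67 + 320) = -1*387 = -387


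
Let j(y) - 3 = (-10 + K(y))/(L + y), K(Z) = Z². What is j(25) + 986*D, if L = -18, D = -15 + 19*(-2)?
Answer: -365170/7 ≈ -52167.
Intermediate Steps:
D = -53 (D = -15 - 38 = -53)
j(y) = 3 + (-10 + y²)/(-18 + y)
j(25) + 986*D = (-64 + 25² + 3*25)/(-18 + 25) + 986*(-53) = (-64 + 625 + 75)/7 - 52258 = (⅐)*636 - 52258 = 636/7 - 52258 = -365170/7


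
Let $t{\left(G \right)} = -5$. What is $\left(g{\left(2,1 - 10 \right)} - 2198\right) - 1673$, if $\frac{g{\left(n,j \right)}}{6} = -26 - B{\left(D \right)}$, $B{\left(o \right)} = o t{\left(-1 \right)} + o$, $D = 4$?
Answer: $-3931$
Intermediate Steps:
$B{\left(o \right)} = - 4 o$ ($B{\left(o \right)} = o \left(-5\right) + o = - 5 o + o = - 4 o$)
$g{\left(n,j \right)} = -60$ ($g{\left(n,j \right)} = 6 \left(-26 - \left(-4\right) 4\right) = 6 \left(-26 - -16\right) = 6 \left(-26 + 16\right) = 6 \left(-10\right) = -60$)
$\left(g{\left(2,1 - 10 \right)} - 2198\right) - 1673 = \left(-60 - 2198\right) - 1673 = -2258 - 1673 = -3931$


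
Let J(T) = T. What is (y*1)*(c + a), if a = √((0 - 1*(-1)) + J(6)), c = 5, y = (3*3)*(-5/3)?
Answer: -75 - 15*√7 ≈ -114.69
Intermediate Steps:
y = -15 (y = 9*(-5*⅓) = 9*(-5/3) = -15)
a = √7 (a = √((0 - 1*(-1)) + 6) = √((0 + 1) + 6) = √(1 + 6) = √7 ≈ 2.6458)
(y*1)*(c + a) = (-15*1)*(5 + √7) = -15*(5 + √7) = -75 - 15*√7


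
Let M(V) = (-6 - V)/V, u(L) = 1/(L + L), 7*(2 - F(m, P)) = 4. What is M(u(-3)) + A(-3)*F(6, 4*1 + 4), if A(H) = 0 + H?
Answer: 215/7 ≈ 30.714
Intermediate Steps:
F(m, P) = 10/7 (F(m, P) = 2 - ⅐*4 = 2 - 4/7 = 10/7)
u(L) = 1/(2*L)
M(V) = (-6 - V)/V
A(H) = H
M(u(-3)) + A(-3)*F(6, 4*1 + 4) = (-6 - 1/(2*(-3)))/(((½)/(-3))) - 3*10/7 = (-6 - (-1)/(2*3))/(((½)*(-⅓))) - 30/7 = (-6 - 1*(-⅙))/(-⅙) - 30/7 = -6*(-6 + ⅙) - 30/7 = -6*(-35/6) - 30/7 = 35 - 30/7 = 215/7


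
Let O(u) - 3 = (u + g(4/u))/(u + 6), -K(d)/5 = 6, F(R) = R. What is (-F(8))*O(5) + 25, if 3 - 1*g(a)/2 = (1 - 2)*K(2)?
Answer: 403/11 ≈ 36.636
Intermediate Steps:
K(d) = -30 (K(d) = -5*6 = -30)
g(a) = -54 (g(a) = 6 - 2*(1 - 2)*(-30) = 6 - (-2)*(-30) = 6 - 2*30 = 6 - 60 = -54)
O(u) = 3 + (-54 + u)/(6 + u) (O(u) = 3 + (u - 54)/(u + 6) = 3 + (-54 + u)/(6 + u))
(-F(8))*O(5) + 25 = (-1*8)*(4*(-9 + 5)/(6 + 5)) + 25 = -32*(-4)/11 + 25 = -8*(-16/11) + 25 = 128/11 + 25 = 403/11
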